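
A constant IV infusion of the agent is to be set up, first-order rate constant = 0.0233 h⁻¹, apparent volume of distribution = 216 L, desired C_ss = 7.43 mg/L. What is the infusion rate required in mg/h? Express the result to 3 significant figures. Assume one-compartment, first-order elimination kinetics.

CL = k × Vd = 0.02330 × 216 = 5.033 L/h
At steady state, infusion rate R₀ = Css × CL = 7.43 × 5.033 = 37.40 mg/h

37.4 mg/h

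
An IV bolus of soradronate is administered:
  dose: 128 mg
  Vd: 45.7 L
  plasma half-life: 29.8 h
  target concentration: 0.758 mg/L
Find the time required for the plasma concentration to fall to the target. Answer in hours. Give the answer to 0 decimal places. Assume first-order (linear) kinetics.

56 h

C₀ = Dose / Vd = 128.0 / 45.7 = 2.801 mg/L
k = ln2 / t½ = 0.693147 / 29.8 = 0.02326 h⁻¹
t = ln(C₀ / C) / k = ln(2.801 / 0.758) / 0.02326
  = ln(3.695) / 0.02326 = 1.307 / 0.02326 = 56.19 h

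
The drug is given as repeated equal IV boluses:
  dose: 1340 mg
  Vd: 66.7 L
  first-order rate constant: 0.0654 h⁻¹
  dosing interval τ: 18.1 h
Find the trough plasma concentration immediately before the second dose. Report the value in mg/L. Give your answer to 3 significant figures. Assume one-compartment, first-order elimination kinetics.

6.15 mg/L

C₀ per dose = Dose / Vd = 1340 / 66.7 = 20.09 mg/L
Fraction remaining after one interval: r = e^(−kτ) = e^(−0.06540 × 18.1) = 0.3061
Before dose 2, 1 dose has been given (aged 1τ).
C_trough = C₀ × r = 20.09 × 0.3061 = 6.150 mg/L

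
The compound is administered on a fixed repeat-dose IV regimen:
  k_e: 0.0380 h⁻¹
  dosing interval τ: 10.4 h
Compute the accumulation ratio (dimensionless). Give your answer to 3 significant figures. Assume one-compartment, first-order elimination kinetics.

e^(−kτ) = e^(−0.03800 × 10.4) = 0.6735
Accumulation ratio R = 1 / (1 − e^(−kτ)) = 1 / (1 − 0.6735) = 3.063

3.06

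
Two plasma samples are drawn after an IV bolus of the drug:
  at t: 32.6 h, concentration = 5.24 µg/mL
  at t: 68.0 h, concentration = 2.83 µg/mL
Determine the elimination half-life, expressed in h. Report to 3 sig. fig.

k = ln(C₁/C₂) / (t₂ − t₁) = ln(5.24/2.83) / (68.0 − 32.6)
  = 0.6160 / 35.40 = 0.01740 h⁻¹
t½ = ln2 / k = 0.693147 / 0.01740 = 39.84 h

39.8 h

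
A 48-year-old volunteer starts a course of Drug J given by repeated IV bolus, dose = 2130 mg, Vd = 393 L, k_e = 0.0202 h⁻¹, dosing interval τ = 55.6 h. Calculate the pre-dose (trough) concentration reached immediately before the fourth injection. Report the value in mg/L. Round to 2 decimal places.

C₀ per dose = Dose / Vd = 2130 / 393 = 5.420 mg/L
Fraction remaining after one interval: r = e^(−kτ) = e^(−0.02020 × 55.6) = 0.3253
Before dose 4, 3 doses have been given (aged 1τ, 2τ, 3τ).
C_trough = C₀ × (r + r² + … + r^3) = C₀ × r(1−r^3)/(1−r)
        = 5.420 × 0.3253 × (1 − 0.03442) / (1 − 0.3253) = 2.523 mg/L

2.52 mg/L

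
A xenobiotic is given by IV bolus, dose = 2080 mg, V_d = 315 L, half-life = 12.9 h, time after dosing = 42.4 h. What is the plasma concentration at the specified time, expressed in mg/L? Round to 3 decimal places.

C₀ = Dose / Vd = 2080 / 315 = 6.603 mg/L
k = ln2 / t½ = 0.693147 / 12.9 = 0.05373 h⁻¹
C = C₀ · e^(−k·t) = 6.603 × e^(−0.05373 × 42.4)
  = 6.603 × 0.1025 = 0.6768 mg/L

0.677 mg/L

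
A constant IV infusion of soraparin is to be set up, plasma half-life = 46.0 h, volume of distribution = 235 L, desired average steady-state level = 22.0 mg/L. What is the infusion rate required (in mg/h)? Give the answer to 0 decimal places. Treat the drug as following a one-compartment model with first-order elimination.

78 mg/h

k = ln2 / t½ = 0.693147 / 46.0 = 0.01507 h⁻¹
CL = k × Vd = 0.01507 × 235 = 3.541 L/h
At steady state, infusion rate R₀ = Css × CL = 22.0 × 3.541 = 77.90 mg/h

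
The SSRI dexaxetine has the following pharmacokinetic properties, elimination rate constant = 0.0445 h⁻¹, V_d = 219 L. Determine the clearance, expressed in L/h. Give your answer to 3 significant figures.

CL = k × Vd = 0.0445 × 219 = 9.746 L/h

9.75 L/h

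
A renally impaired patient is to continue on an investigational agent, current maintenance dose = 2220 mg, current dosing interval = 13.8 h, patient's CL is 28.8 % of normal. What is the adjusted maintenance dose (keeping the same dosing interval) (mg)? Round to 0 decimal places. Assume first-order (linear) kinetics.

639 mg

To keep the same average steady-state level, dosing rate must scale with clearance.
CL ratio = 28.8 / 100 = 0.2880
New dose (same interval) = 2220 × 0.2880 = 639.4 mg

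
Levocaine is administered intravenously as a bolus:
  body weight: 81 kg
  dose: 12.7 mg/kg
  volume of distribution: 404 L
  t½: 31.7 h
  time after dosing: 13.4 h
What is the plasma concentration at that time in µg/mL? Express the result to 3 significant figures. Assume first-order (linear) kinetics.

Total dose = 12.7 × 81 = 1029 mg
C₀ = Dose / Vd = 1029 / 404 = 2.547 mg/L
k = ln2 / t½ = 0.693147 / 31.7 = 0.02187 h⁻¹
C = C₀ · e^(−k·t) = 2.547 × e^(−0.02187 × 13.4)
  = 2.547 × 0.7460 = 1.900 mg/L
(1.900 mg/L = 1.900 µg/mL)

1.90 µg/mL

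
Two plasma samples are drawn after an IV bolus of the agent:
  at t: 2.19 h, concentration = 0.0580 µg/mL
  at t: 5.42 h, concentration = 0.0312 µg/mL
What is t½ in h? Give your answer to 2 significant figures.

3.6 h

k = ln(C₁/C₂) / (t₂ − t₁) = ln(0.0580/0.0312) / (5.42 − 2.19)
  = 0.6200 / 3.230 = 0.1920 h⁻¹
t½ = ln2 / k = 0.693147 / 0.1920 = 3.610 h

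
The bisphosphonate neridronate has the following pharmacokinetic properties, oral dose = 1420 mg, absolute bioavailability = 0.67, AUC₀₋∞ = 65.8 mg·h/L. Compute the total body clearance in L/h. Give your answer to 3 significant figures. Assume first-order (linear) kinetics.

CL = F·Dose / AUC = 0.67 × 1420 / 65.8 = 14.46 L/h

14.5 L/h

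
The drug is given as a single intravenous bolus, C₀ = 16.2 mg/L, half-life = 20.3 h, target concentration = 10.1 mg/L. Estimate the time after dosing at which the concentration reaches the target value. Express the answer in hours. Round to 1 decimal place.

13.8 h

k = ln2 / t½ = 0.693147 / 20.3 = 0.03415 h⁻¹
t = ln(C₀ / C) / k = ln(16.20 / 10.1) / 0.03415
  = ln(1.604) / 0.03415 = 0.4725 / 0.03415 = 13.84 h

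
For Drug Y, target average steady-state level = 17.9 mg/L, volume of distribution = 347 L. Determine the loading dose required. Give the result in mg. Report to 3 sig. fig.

LD = Css × Vd = 17.9 × 347 = 6211 mg

6210 mg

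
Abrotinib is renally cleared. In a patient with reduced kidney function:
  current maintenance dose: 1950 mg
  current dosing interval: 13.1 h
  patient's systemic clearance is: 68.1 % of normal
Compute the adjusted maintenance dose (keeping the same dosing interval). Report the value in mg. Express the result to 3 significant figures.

1330 mg

To keep the same average steady-state level, dosing rate must scale with clearance.
CL ratio = 68.1 / 100 = 0.6810
New dose (same interval) = 1950 × 0.6810 = 1328 mg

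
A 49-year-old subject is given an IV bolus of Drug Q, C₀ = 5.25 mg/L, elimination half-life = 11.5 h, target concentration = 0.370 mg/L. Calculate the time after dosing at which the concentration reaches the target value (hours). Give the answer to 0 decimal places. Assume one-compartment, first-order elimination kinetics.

44 h

k = ln2 / t½ = 0.693147 / 11.5 = 0.06027 h⁻¹
t = ln(C₀ / C) / k = ln(5.250 / 0.370) / 0.06027
  = ln(14.19) / 0.06027 = 2.653 / 0.06027 = 44.02 h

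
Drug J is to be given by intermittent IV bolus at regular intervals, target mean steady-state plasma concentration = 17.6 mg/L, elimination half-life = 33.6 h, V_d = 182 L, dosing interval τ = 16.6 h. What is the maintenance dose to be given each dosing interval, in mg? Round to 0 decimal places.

1097 mg

k = ln2 / t½ = 0.693147 / 33.6 = 0.02063 h⁻¹
CL = k × Vd = 0.02063 × 182 = 3.755 L/h
At steady state, Dose/τ = Css × CL.
Dose = Css × CL × τ = 17.6 × 3.755 × 16.6 = 1097 mg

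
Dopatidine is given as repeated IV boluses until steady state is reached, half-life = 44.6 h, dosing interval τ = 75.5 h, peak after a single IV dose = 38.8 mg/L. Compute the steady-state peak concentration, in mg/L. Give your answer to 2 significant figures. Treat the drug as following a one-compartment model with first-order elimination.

k = ln2 / t½ = 0.693147 / 44.6 = 0.01554 h⁻¹
e^(−kτ) = e^(−0.01554 × 75.5) = 0.3094
Accumulation ratio R = 1 / (1 − e^(−kτ)) = 1 / (1 − 0.3094) = 1.448
Steady-state peak = C₀ × R = 38.8 × 1.448 = 56.18 mg/L

56 mg/L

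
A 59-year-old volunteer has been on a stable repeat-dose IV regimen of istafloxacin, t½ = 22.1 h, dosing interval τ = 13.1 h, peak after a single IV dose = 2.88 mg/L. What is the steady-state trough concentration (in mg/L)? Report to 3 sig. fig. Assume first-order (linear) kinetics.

5.67 mg/L

k = ln2 / t½ = 0.693147 / 22.1 = 0.03136 h⁻¹
e^(−kτ) = e^(−0.03136 × 13.1) = 0.6631
Accumulation ratio R = 1 / (1 − e^(−kτ)) = 1 / (1 − 0.6631) = 2.968
Steady-state trough = C₀ × R × e^(−kτ) = 2.88 × 2.968 × 0.6631 = 5.668 mg/L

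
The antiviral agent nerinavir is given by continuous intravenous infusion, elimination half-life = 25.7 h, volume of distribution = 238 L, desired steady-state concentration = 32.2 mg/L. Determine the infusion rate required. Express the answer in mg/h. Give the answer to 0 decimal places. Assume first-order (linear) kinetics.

k = ln2 / t½ = 0.693147 / 25.7 = 0.02697 h⁻¹
CL = k × Vd = 0.02697 × 238 = 6.419 L/h
At steady state, infusion rate R₀ = Css × CL = 32.2 × 6.419 = 206.7 mg/h

207 mg/h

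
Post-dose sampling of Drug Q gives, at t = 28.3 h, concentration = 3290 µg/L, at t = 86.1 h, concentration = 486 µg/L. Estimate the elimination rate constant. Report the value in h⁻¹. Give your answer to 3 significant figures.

k = ln(C₁/C₂) / (t₂ − t₁) = ln(3290/486) / (86.1 − 28.3)
  = 1.912 / 57.80 = 0.03308 h⁻¹

0.0331 h⁻¹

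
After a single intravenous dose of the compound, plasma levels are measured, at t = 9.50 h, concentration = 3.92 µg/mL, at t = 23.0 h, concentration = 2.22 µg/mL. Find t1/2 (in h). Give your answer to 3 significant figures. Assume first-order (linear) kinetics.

16.5 h

k = ln(C₁/C₂) / (t₂ − t₁) = ln(3.92/2.22) / (23.0 − 9.50)
  = 0.5686 / 13.50 = 0.04212 h⁻¹
t½ = ln2 / k = 0.693147 / 0.04212 = 16.46 h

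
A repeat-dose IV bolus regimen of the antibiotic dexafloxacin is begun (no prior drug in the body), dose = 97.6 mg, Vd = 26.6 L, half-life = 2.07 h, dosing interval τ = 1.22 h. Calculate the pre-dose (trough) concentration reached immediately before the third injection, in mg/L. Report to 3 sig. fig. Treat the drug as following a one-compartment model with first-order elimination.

4.06 mg/L

C₀ per dose = Dose / Vd = 97.6 / 26.6 = 3.669 mg/L
k = ln2 / t½ = 0.693147 / 2.07 = 0.3349 h⁻¹
Fraction remaining after one interval: r = e^(−kτ) = e^(−0.3349 × 1.22) = 0.6646
Before dose 3, 2 doses have been given (aged 1τ, 2τ).
C_trough = C₀ × (r + r²) = 3.669 × (0.6646 + 0.4417) = 4.059 mg/L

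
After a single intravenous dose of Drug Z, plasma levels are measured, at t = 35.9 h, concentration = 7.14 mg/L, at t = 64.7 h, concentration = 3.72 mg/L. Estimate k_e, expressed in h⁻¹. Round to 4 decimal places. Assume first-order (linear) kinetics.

0.0226 h⁻¹

k = ln(C₁/C₂) / (t₂ − t₁) = ln(7.14/3.72) / (64.7 − 35.9)
  = 0.6520 / 28.80 = 0.02264 h⁻¹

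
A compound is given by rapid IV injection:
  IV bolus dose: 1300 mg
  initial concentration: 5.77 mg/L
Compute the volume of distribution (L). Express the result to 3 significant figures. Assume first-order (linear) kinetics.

225 L

Vd = Dose / C₀ = 1300 / 5.77 = 225.3 L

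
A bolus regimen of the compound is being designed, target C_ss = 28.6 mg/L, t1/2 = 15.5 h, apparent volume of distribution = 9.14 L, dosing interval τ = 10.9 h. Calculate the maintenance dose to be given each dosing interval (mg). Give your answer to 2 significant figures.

130 mg

k = ln2 / t½ = 0.693147 / 15.5 = 0.04472 h⁻¹
CL = k × Vd = 0.04472 × 9.14 = 0.4087 L/h
At steady state, Dose/τ = Css × CL.
Dose = Css × CL × τ = 28.6 × 0.4087 × 10.9 = 127.4 mg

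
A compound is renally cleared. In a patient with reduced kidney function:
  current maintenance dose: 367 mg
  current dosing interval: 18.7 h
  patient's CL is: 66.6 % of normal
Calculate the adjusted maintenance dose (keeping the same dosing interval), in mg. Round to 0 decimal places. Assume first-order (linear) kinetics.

To keep the same average steady-state level, dosing rate must scale with clearance.
CL ratio = 66.6 / 100 = 0.6660
New dose (same interval) = 367 × 0.6660 = 244.4 mg

244 mg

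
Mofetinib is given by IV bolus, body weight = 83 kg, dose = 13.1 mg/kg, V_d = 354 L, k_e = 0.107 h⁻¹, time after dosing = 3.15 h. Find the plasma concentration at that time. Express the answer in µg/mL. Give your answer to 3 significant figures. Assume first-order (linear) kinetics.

Total dose = 13.1 × 83 = 1087 mg
C₀ = Dose / Vd = 1087 / 354 = 3.071 mg/L
C = C₀ · e^(−k·t) = 3.071 × e^(−0.1070 × 3.15)
  = 3.071 × 0.7139 = 2.192 mg/L
(2.192 mg/L = 2.192 µg/mL)

2.19 µg/mL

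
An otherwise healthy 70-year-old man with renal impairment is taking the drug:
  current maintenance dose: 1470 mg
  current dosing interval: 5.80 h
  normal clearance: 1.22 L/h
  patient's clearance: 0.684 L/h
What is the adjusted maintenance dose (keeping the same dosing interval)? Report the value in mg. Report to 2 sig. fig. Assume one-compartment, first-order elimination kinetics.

To keep the same average steady-state level, dosing rate must scale with clearance.
CL ratio = 0.684 / 1.22 = 0.5607
New dose (same interval) = 1470 × 0.5607 = 824.2 mg

820 mg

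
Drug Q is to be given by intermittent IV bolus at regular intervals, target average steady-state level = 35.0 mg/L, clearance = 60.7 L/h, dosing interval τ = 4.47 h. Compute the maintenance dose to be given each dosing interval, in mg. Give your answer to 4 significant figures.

At steady state, Dose/τ = Css × CL.
Dose = Css × CL × τ = 35.0 × 60.70 × 4.47 = 9497 mg

9497 mg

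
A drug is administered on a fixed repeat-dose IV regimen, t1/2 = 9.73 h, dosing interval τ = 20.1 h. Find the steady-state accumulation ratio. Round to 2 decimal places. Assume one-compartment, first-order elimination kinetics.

k = ln2 / t½ = 0.693147 / 9.73 = 0.07124 h⁻¹
e^(−kτ) = e^(−0.07124 × 20.1) = 0.2388
Accumulation ratio R = 1 / (1 − e^(−kτ)) = 1 / (1 − 0.2388) = 1.314

1.31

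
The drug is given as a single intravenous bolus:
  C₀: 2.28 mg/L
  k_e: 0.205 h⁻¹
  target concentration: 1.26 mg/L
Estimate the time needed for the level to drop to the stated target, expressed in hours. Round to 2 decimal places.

t = ln(C₀ / C) / k = ln(2.280 / 1.26) / 0.2050
  = ln(1.810) / 0.2050 = 0.5933 / 0.2050 = 2.894 h

2.89 h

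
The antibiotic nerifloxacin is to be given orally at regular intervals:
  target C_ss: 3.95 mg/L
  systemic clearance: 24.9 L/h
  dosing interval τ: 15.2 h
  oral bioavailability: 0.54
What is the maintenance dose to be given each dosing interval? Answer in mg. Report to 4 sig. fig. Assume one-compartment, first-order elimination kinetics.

2769 mg

At steady state, F × (Dose/τ) = Css × CL.
Dose = Css × CL × τ / F = 3.95 × 24.90 × 15.2 / 0.54 = 2769 mg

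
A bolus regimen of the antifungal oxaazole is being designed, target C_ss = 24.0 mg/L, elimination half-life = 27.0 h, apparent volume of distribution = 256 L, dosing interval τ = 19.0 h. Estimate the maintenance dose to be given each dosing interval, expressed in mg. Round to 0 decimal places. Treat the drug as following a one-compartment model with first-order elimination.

k = ln2 / t½ = 0.693147 / 27.0 = 0.02567 h⁻¹
CL = k × Vd = 0.02567 × 256 = 6.572 L/h
At steady state, Dose/τ = Css × CL.
Dose = Css × CL × τ = 24.0 × 6.572 × 19.0 = 2997 mg

2997 mg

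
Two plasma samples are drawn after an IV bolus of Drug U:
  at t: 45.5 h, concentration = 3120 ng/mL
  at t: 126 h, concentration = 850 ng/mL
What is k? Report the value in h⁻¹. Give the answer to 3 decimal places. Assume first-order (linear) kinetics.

k = ln(C₁/C₂) / (t₂ − t₁) = ln(3120/850) / (126 − 45.5)
  = 1.300 / 80.50 = 0.01615 h⁻¹

0.016 h⁻¹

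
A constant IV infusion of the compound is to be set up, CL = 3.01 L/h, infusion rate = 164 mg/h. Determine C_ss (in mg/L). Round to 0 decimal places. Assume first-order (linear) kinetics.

54 mg/L

At steady state Css = R₀ / CL = 164 / 3.010 = 54.49 mg/L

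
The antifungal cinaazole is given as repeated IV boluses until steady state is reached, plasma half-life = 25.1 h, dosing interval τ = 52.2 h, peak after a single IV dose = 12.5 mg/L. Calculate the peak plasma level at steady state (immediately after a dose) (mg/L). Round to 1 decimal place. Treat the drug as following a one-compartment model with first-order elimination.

k = ln2 / t½ = 0.693147 / 25.1 = 0.02762 h⁻¹
e^(−kτ) = e^(−0.02762 × 52.2) = 0.2365
Accumulation ratio R = 1 / (1 − e^(−kτ)) = 1 / (1 − 0.2365) = 1.310
Steady-state peak = C₀ × R = 12.5 × 1.310 = 16.38 mg/L

16.4 mg/L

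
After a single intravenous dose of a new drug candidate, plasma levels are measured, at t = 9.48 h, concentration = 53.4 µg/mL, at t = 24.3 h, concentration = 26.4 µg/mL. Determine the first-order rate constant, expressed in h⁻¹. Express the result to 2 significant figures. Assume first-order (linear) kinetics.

k = ln(C₁/C₂) / (t₂ − t₁) = ln(53.4/26.4) / (24.3 − 9.48)
  = 0.7044 / 14.82 = 0.04753 h⁻¹

0.048 h⁻¹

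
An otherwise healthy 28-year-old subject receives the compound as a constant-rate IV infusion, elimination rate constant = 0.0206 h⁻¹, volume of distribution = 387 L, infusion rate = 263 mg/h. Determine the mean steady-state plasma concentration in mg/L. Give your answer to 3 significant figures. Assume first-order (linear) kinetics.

33.0 mg/L

CL = k × Vd = 0.02060 × 387 = 7.972 L/h
At steady state Css = R₀ / CL = 263 / 7.972 = 32.99 mg/L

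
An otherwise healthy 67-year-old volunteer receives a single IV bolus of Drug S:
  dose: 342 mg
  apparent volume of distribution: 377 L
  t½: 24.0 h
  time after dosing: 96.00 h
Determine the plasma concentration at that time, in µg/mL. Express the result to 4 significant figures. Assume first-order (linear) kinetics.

0.05670 µg/mL

C₀ = Dose / Vd = 342.0 / 377 = 0.9072 mg/L
k = ln2 / t½ = 0.693147 / 24.0 = 0.02888 h⁻¹
t / t½ = 96.00 / 24.0 = 4 half-lives
C = C₀ × (1/2)^4 = 0.9072 × 0.06250 = 0.05670 mg/L
(0.05670 mg/L = 0.05670 µg/mL)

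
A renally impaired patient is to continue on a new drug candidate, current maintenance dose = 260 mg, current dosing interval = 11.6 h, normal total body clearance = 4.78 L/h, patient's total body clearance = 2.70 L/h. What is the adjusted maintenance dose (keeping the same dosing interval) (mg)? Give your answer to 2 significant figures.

To keep the same average steady-state level, dosing rate must scale with clearance.
CL ratio = 2.70 / 4.78 = 0.5649
New dose (same interval) = 260 × 0.5649 = 146.9 mg

150 mg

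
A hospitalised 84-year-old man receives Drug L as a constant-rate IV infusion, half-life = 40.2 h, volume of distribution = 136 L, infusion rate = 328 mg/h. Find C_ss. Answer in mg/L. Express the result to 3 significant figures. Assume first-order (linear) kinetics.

k = ln2 / t½ = 0.693147 / 40.2 = 0.01724 h⁻¹
CL = k × Vd = 0.01724 × 136 = 2.345 L/h
At steady state Css = R₀ / CL = 328 / 2.345 = 139.9 mg/L

140 mg/L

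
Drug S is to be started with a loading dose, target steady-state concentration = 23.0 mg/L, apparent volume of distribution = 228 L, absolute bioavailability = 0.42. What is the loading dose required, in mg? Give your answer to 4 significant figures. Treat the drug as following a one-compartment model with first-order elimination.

LD = Css × Vd / F = 23.0 × 228 / 0.42 = 12490 mg

12490 mg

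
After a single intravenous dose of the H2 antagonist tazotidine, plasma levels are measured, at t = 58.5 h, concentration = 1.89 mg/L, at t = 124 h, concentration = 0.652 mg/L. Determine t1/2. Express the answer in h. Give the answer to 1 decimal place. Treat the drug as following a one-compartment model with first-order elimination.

k = ln(C₁/C₂) / (t₂ − t₁) = ln(1.89/0.652) / (124 − 58.5)
  = 1.064 / 65.50 = 0.01624 h⁻¹
t½ = ln2 / k = 0.693147 / 0.01624 = 42.68 h

42.7 h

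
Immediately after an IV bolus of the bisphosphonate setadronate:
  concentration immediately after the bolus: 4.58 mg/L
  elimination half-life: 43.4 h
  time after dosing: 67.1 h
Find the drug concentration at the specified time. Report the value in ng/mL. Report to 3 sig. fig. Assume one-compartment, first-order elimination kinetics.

1570 ng/mL

k = ln2 / t½ = 0.693147 / 43.4 = 0.01597 h⁻¹
C = C₀ · e^(−k·t) = 4.580 × e^(−0.01597 × 67.1)
  = 4.580 × 0.3425 = 1.569 mg/L
Convert: 1.569 mg/L × 1000 = 1569 ng/mL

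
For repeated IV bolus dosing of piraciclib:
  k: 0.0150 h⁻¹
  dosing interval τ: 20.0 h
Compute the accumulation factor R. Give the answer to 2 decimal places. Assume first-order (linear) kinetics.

e^(−kτ) = e^(−0.01500 × 20.0) = 0.7408
Accumulation ratio R = 1 / (1 − e^(−kτ)) = 1 / (1 − 0.7408) = 3.858

3.86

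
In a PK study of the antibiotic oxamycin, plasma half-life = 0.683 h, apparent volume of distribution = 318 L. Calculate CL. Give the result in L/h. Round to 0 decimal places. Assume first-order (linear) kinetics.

323 L/h

k = ln2 / t½ = 0.693147 / 0.683 = 1.015 h⁻¹
CL = k × Vd = 1.015 × 318 = 322.8 L/h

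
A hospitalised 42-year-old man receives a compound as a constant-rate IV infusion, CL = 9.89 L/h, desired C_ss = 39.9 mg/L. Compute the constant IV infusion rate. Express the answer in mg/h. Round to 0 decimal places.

At steady state, infusion rate R₀ = Css × CL = 39.9 × 9.890 = 394.6 mg/h

395 mg/h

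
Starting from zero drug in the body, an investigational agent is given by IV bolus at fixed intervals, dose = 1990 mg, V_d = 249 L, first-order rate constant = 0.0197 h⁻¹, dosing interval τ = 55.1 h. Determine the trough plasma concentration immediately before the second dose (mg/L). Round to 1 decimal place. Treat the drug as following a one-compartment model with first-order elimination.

C₀ per dose = Dose / Vd = 1990 / 249 = 7.992 mg/L
Fraction remaining after one interval: r = e^(−kτ) = e^(−0.01970 × 55.1) = 0.3377
Before dose 2, 1 dose has been given (aged 1τ).
C_trough = C₀ × r = 7.992 × 0.3377 = 2.699 mg/L

2.7 mg/L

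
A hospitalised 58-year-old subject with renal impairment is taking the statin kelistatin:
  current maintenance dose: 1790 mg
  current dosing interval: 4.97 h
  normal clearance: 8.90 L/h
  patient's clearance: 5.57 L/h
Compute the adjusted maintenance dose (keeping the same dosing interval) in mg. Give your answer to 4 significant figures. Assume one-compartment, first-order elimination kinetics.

1120 mg

To keep the same average steady-state level, dosing rate must scale with clearance.
CL ratio = 5.57 / 8.90 = 0.6258
New dose (same interval) = 1790 × 0.6258 = 1120 mg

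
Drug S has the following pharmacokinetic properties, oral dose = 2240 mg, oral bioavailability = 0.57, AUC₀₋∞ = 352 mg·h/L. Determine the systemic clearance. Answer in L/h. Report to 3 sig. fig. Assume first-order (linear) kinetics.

CL = F·Dose / AUC = 0.57 × 2240 / 352 = 3.627 L/h

3.63 L/h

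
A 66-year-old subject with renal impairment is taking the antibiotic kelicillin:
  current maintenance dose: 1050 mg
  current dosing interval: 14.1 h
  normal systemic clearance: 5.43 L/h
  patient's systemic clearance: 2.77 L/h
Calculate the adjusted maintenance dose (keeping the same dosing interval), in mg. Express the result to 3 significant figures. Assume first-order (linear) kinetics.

To keep the same average steady-state level, dosing rate must scale with clearance.
CL ratio = 2.77 / 5.43 = 0.5101
New dose (same interval) = 1050 × 0.5101 = 535.6 mg

536 mg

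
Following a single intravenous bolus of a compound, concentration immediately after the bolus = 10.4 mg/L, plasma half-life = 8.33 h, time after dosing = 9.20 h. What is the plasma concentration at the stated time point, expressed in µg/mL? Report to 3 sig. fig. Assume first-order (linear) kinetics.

k = ln2 / t½ = 0.693147 / 8.33 = 0.08321 h⁻¹
C = C₀ · e^(−k·t) = 10.40 × e^(−0.08321 × 9.20)
  = 10.40 × 0.4651 = 4.837 mg/L
(4.837 mg/L = 4.837 µg/mL)

4.84 µg/mL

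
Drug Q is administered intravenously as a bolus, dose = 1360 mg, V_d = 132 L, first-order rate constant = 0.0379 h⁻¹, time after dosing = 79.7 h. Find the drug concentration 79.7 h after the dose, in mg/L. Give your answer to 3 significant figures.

C₀ = Dose / Vd = 1360 / 132 = 10.30 mg/L
C = C₀ · e^(−k·t) = 10.30 × e^(−0.03790 × 79.7)
  = 10.30 × 0.04877 = 0.5023 mg/L

0.502 mg/L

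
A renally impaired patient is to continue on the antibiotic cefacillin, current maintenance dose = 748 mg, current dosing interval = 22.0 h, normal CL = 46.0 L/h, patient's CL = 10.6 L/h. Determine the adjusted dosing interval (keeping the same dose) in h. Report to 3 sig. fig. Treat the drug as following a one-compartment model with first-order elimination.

To keep the same average steady-state level, dosing rate must scale with clearance.
CL ratio = 10.6 / 46.0 = 0.2304
New interval (same dose) = 22.0 / 0.2304 = 95.49 h

95.5 h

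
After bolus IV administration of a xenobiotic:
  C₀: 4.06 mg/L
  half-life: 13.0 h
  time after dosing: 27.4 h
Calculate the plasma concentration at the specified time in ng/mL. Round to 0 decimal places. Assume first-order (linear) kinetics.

k = ln2 / t½ = 0.693147 / 13.0 = 0.05332 h⁻¹
C = C₀ · e^(−k·t) = 4.060 × e^(−0.05332 × 27.4)
  = 4.060 × 0.2320 = 0.9419 mg/L
Convert: 0.9419 mg/L × 1000 = 941.9 ng/mL

942 ng/mL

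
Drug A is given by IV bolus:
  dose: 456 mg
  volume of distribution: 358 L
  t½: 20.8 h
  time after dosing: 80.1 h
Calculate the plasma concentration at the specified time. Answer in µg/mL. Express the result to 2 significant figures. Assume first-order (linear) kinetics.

C₀ = Dose / Vd = 456.0 / 358 = 1.274 mg/L
k = ln2 / t½ = 0.693147 / 20.8 = 0.03332 h⁻¹
C = C₀ · e^(−k·t) = 1.274 × e^(−0.03332 × 80.1)
  = 1.274 × 0.06933 = 0.08833 mg/L
(0.08833 mg/L = 0.08833 µg/mL)

0.088 µg/mL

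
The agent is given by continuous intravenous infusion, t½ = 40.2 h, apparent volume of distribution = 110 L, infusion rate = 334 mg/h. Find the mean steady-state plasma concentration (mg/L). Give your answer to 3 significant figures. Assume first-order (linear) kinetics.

176 mg/L

k = ln2 / t½ = 0.693147 / 40.2 = 0.01724 h⁻¹
CL = k × Vd = 0.01724 × 110 = 1.896 L/h
At steady state Css = R₀ / CL = 334 / 1.896 = 176.2 mg/L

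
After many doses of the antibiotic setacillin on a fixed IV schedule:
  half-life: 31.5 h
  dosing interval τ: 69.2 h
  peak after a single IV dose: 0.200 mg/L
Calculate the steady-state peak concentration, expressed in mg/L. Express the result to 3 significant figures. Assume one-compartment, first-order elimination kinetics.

k = ln2 / t½ = 0.693147 / 31.5 = 0.02200 h⁻¹
e^(−kτ) = e^(−0.02200 × 69.2) = 0.2182
Accumulation ratio R = 1 / (1 − e^(−kτ)) = 1 / (1 − 0.2182) = 1.279
Steady-state peak = C₀ × R = 0.200 × 1.279 = 0.2558 mg/L

0.256 mg/L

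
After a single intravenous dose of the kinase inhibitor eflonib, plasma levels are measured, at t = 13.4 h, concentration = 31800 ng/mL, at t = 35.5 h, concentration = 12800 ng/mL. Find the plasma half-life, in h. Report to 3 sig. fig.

16.8 h

k = ln(C₁/C₂) / (t₂ − t₁) = ln(31800/12800) / (35.5 − 13.4)
  = 0.9100 / 22.10 = 0.04118 h⁻¹
t½ = ln2 / k = 0.693147 / 0.04118 = 16.83 h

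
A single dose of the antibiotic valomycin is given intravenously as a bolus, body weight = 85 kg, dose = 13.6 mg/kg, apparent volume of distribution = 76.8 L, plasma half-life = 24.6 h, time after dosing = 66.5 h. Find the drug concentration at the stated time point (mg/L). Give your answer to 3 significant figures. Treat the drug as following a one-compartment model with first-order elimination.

Total dose = 13.6 × 85 = 1156 mg
C₀ = Dose / Vd = 1156 / 76.8 = 15.05 mg/L
k = ln2 / t½ = 0.693147 / 24.6 = 0.02818 h⁻¹
C = C₀ · e^(−k·t) = 15.05 × e^(−0.02818 × 66.5)
  = 15.05 × 0.1535 = 2.310 mg/L

2.31 mg/L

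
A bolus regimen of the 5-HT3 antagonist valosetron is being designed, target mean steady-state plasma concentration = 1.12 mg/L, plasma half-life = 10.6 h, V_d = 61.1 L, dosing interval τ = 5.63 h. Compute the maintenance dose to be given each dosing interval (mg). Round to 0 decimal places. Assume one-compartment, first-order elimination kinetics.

25 mg

k = ln2 / t½ = 0.693147 / 10.6 = 0.06539 h⁻¹
CL = k × Vd = 0.06539 × 61.1 = 3.995 L/h
At steady state, Dose/τ = Css × CL.
Dose = Css × CL × τ = 1.12 × 3.995 × 5.63 = 25.19 mg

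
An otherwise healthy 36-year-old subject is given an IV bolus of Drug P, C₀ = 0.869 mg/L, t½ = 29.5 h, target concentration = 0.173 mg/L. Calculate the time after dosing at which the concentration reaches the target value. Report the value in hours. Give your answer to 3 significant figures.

k = ln2 / t½ = 0.693147 / 29.5 = 0.02350 h⁻¹
t = ln(C₀ / C) / k = ln(0.8690 / 0.173) / 0.02350
  = ln(5.023) / 0.02350 = 1.614 / 0.02350 = 68.68 h

68.7 h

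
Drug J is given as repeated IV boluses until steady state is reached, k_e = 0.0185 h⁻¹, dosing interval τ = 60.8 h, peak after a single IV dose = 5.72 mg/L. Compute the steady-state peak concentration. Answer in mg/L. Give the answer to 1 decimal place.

8.5 mg/L

e^(−kτ) = e^(−0.01850 × 60.8) = 0.3247
Accumulation ratio R = 1 / (1 − e^(−kτ)) = 1 / (1 − 0.3247) = 1.481
Steady-state peak = C₀ × R = 5.72 × 1.481 = 8.471 mg/L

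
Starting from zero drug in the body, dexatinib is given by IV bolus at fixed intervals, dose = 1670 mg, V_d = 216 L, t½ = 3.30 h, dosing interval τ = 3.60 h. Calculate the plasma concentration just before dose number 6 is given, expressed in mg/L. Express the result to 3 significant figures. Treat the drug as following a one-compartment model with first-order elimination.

6.69 mg/L

C₀ per dose = Dose / Vd = 1670 / 216 = 7.731 mg/L
k = ln2 / t½ = 0.693147 / 3.30 = 0.2100 h⁻¹
Fraction remaining after one interval: r = e^(−kτ) = e^(−0.2100 × 3.60) = 0.4695
Before dose 6, 5 doses have been given (aged 1τ, 2τ, 3τ, 4τ, 5τ).
C_trough = C₀ × (r + r² + … + r^5) = C₀ × r(1−r^5)/(1−r)
        = 7.731 × 0.4695 × (1 − 0.02281) / (1 − 0.4695) = 6.686 mg/L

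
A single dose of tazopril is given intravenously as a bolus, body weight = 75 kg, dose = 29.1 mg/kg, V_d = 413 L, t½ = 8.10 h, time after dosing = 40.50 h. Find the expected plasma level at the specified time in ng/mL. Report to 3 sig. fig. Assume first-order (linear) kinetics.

Total dose = 29.1 × 75 = 2183 mg
C₀ = Dose / Vd = 2183 / 413 = 5.286 mg/L
k = ln2 / t½ = 0.693147 / 8.10 = 0.08557 h⁻¹
t / t½ = 40.50 / 8.10 = 5 half-lives
C = C₀ × (1/2)^5 = 5.286 × 0.03125 = 0.1652 mg/L
Convert: 0.1652 mg/L × 1000 = 165.2 ng/mL

165 ng/mL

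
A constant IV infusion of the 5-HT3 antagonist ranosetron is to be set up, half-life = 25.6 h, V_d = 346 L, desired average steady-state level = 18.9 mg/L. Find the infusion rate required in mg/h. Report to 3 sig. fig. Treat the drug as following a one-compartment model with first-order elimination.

177 mg/h

k = ln2 / t½ = 0.693147 / 25.6 = 0.02708 h⁻¹
CL = k × Vd = 0.02708 × 346 = 9.370 L/h
At steady state, infusion rate R₀ = Css × CL = 18.9 × 9.370 = 177.1 mg/h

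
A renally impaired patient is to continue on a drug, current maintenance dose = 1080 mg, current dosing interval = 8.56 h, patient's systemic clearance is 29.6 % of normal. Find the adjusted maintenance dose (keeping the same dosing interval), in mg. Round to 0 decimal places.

320 mg

To keep the same average steady-state level, dosing rate must scale with clearance.
CL ratio = 29.6 / 100 = 0.2960
New dose (same interval) = 1080 × 0.2960 = 319.7 mg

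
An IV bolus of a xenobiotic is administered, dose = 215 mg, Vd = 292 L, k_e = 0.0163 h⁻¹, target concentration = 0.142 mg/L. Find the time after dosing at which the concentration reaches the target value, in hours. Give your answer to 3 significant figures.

C₀ = Dose / Vd = 215.0 / 292 = 0.7363 mg/L
t = ln(C₀ / C) / k = ln(0.7363 / 0.142) / 0.01630
  = ln(5.185) / 0.01630 = 1.646 / 0.01630 = 101.0 h

101 h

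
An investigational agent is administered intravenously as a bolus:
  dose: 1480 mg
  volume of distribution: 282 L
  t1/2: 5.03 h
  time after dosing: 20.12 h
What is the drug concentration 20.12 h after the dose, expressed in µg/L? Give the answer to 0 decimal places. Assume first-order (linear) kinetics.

C₀ = Dose / Vd = 1480 / 282 = 5.248 mg/L
k = ln2 / t½ = 0.693147 / 5.03 = 0.1378 h⁻¹
t / t½ = 20.12 / 5.03 = 4 half-lives
C = C₀ × (1/2)^4 = 5.248 × 0.06250 = 0.3280 mg/L
Convert: 0.3280 mg/L × 1000 = 328.0 µg/L

328 µg/L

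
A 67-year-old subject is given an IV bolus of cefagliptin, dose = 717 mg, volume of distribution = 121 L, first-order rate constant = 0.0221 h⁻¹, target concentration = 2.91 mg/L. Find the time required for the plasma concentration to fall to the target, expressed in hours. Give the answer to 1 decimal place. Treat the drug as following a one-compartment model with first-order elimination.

32.2 h

C₀ = Dose / Vd = 717.0 / 121 = 5.926 mg/L
t = ln(C₀ / C) / k = ln(5.926 / 2.91) / 0.02210
  = ln(2.036) / 0.02210 = 0.7110 / 0.02210 = 32.17 h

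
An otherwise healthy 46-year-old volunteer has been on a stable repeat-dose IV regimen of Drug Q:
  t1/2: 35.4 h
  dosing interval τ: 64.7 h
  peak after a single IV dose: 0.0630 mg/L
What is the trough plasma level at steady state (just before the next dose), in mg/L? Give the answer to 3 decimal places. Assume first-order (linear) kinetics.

k = ln2 / t½ = 0.693147 / 35.4 = 0.01958 h⁻¹
e^(−kτ) = e^(−0.01958 × 64.7) = 0.2817
Accumulation ratio R = 1 / (1 − e^(−kτ)) = 1 / (1 − 0.2817) = 1.392
Steady-state trough = C₀ × R × e^(−kτ) = 0.0630 × 1.392 × 0.2817 = 0.02470 mg/L

0.025 mg/L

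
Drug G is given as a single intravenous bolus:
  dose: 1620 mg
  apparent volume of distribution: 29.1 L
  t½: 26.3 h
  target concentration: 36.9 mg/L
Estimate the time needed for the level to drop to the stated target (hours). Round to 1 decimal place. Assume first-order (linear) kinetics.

C₀ = Dose / Vd = 1620 / 29.1 = 55.67 mg/L
k = ln2 / t½ = 0.693147 / 26.3 = 0.02636 h⁻¹
t = ln(C₀ / C) / k = ln(55.67 / 36.9) / 0.02636
  = ln(1.509) / 0.02636 = 0.4114 / 0.02636 = 15.61 h

15.6 h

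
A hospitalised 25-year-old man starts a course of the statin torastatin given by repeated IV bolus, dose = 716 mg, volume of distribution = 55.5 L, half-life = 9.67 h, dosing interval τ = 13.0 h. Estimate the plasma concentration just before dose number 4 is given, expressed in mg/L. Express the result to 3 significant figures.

7.87 mg/L

C₀ per dose = Dose / Vd = 716 / 55.5 = 12.90 mg/L
k = ln2 / t½ = 0.693147 / 9.67 = 0.07168 h⁻¹
Fraction remaining after one interval: r = e^(−kτ) = e^(−0.07168 × 13.0) = 0.3938
Before dose 4, 3 doses have been given (aged 1τ, 2τ, 3τ).
C_trough = C₀ × (r + r² + … + r^3) = C₀ × r(1−r^3)/(1−r)
        = 12.90 × 0.3938 × (1 − 0.06107) / (1 − 0.3938) = 7.868 mg/L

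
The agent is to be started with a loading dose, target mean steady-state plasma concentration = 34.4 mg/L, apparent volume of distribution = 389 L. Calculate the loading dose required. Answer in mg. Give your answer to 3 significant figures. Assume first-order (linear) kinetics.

LD = Css × Vd = 34.4 × 389 = 13380 mg

13400 mg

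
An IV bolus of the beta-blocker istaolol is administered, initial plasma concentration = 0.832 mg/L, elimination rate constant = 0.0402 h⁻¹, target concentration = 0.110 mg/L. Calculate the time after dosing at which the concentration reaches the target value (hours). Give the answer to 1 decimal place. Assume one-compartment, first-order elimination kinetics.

50.3 h

t = ln(C₀ / C) / k = ln(0.8320 / 0.110) / 0.04020
  = ln(7.564) / 0.04020 = 2.023 / 0.04020 = 50.32 h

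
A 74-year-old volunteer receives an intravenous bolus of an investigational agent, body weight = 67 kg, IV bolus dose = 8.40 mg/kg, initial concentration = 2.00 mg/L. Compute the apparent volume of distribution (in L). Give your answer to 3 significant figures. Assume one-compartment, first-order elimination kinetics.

281 L

Dose = 8.40 × 67 = 562.8 mg
Vd = Dose / C₀ = 562.8 / 2.00 = 281.4 L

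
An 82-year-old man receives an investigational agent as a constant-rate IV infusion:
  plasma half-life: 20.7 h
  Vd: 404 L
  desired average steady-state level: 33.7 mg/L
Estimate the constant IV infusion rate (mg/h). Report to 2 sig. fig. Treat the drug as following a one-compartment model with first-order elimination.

k = ln2 / t½ = 0.693147 / 20.7 = 0.03349 h⁻¹
CL = k × Vd = 0.03349 × 404 = 13.53 L/h
At steady state, infusion rate R₀ = Css × CL = 33.7 × 13.53 = 456.0 mg/h

460 mg/h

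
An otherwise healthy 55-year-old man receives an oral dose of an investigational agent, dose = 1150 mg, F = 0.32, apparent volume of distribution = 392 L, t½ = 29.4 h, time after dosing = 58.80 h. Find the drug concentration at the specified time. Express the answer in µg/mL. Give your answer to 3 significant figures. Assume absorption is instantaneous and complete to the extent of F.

0.235 µg/mL

Amount reaching circulation = F × Dose = 0.32 × 1150 = 368.0 mg
C₀ = F·Dose / Vd = 368.0 / 392 = 0.9388 mg/L
k = ln2 / t½ = 0.693147 / 29.4 = 0.02358 h⁻¹
t / t½ = 58.80 / 29.4 = 2 half-lives
C = C₀ × (1/2)^2 = 0.9388 × 0.2500 = 0.2347 mg/L
(0.2347 mg/L = 0.2347 µg/mL)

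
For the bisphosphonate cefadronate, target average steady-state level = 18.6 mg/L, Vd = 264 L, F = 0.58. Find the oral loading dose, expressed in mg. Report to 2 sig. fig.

LD = Css × Vd / F = 18.6 × 264 / 0.58 = 8466 mg

8500 mg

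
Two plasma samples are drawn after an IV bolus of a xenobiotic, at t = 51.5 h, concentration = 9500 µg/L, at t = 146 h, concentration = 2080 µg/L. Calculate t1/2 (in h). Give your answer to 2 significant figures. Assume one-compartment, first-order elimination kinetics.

43 h

k = ln(C₁/C₂) / (t₂ − t₁) = ln(9500/2080) / (146 − 51.5)
  = 1.519 / 94.50 = 0.01607 h⁻¹
t½ = ln2 / k = 0.693147 / 0.01607 = 43.13 h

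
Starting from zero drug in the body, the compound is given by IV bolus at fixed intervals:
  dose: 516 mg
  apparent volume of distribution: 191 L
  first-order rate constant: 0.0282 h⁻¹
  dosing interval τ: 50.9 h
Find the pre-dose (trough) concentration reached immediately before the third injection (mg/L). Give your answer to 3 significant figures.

0.796 mg/L

C₀ per dose = Dose / Vd = 516 / 191 = 2.702 mg/L
Fraction remaining after one interval: r = e^(−kτ) = e^(−0.02820 × 50.9) = 0.2380
Before dose 3, 2 doses have been given (aged 1τ, 2τ).
C_trough = C₀ × (r + r²) = 2.702 × (0.2380 + 0.05664) = 0.7961 mg/L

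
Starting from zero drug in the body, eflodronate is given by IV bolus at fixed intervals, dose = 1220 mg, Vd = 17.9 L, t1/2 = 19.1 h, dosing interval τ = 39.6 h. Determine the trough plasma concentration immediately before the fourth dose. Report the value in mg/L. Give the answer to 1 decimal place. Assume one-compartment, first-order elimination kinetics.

C₀ per dose = Dose / Vd = 1220 / 17.9 = 68.16 mg/L
k = ln2 / t½ = 0.693147 / 19.1 = 0.03629 h⁻¹
Fraction remaining after one interval: r = e^(−kτ) = e^(−0.03629 × 39.6) = 0.2376
Before dose 4, 3 doses have been given (aged 1τ, 2τ, 3τ).
C_trough = C₀ × (r + r² + … + r^3) = C₀ × r(1−r^3)/(1−r)
        = 68.16 × 0.2376 × (1 − 0.01341) / (1 − 0.2376) = 20.96 mg/L

21.0 mg/L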